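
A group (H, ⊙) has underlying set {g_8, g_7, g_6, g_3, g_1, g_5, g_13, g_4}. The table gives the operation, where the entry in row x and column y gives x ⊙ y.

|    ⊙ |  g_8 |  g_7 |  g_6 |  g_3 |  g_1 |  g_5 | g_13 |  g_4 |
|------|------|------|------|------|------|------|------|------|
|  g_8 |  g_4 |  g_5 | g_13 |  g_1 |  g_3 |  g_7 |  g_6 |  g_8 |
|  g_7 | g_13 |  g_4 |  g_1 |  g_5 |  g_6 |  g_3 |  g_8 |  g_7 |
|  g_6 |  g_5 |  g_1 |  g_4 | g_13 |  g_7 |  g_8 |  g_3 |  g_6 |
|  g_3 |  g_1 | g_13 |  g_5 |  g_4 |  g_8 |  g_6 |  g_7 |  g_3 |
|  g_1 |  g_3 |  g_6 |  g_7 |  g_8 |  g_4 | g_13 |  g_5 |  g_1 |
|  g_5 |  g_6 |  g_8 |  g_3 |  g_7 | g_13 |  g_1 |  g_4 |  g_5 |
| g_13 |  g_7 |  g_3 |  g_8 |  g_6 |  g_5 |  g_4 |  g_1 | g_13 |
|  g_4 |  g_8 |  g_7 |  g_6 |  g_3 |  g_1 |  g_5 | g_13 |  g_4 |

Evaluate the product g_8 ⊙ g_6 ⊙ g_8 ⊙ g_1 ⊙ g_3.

g_8 ⊙ g_6 = g_13
g_13 ⊙ g_8 = g_7
g_7 ⊙ g_1 = g_6
g_6 ⊙ g_3 = g_13

g_13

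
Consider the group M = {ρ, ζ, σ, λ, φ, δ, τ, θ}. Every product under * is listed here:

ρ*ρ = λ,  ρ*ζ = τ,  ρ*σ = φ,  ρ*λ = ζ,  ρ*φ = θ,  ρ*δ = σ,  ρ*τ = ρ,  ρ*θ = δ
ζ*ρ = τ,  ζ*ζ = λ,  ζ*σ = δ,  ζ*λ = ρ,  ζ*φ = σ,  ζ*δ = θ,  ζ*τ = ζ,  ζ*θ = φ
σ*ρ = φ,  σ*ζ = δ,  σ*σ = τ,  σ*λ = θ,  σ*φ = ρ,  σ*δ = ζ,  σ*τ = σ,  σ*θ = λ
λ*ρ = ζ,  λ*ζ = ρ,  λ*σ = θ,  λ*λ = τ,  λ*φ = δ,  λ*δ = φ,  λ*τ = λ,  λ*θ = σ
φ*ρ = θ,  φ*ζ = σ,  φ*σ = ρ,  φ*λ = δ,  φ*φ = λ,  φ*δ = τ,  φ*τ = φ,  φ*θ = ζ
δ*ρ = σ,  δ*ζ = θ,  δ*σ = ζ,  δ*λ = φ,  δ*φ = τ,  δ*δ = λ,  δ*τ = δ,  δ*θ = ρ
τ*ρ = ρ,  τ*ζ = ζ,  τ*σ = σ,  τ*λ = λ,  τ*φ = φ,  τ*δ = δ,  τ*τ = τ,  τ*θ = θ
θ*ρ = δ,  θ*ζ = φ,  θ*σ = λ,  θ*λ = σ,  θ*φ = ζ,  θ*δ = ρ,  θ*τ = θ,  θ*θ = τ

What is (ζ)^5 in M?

ζ^1 = ζ
ζ^2 = ζ*ζ = λ
ζ^3 = λ*ζ = ρ
ζ^4 = ρ*ζ = τ
ζ^5 = τ*ζ = ζ
(Structurally, M here is isomorphic to Z_2 x Z_4.)

ζ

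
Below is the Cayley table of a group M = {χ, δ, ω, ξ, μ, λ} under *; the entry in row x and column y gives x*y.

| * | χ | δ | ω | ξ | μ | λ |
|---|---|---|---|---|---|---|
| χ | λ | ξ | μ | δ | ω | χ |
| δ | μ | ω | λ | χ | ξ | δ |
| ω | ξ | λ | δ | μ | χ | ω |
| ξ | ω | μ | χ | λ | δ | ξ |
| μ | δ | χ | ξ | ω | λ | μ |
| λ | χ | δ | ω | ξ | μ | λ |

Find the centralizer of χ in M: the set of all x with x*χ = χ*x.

Compare row χ with column χ entry by entry.
ω*χ = ξ but χ*ω = μ, so ω does not.
Collecting the elements that commute with χ: C(χ) = {λ, χ}.
(Structurally, M here is isomorphic to the symmetric group S_3.)

{λ, χ}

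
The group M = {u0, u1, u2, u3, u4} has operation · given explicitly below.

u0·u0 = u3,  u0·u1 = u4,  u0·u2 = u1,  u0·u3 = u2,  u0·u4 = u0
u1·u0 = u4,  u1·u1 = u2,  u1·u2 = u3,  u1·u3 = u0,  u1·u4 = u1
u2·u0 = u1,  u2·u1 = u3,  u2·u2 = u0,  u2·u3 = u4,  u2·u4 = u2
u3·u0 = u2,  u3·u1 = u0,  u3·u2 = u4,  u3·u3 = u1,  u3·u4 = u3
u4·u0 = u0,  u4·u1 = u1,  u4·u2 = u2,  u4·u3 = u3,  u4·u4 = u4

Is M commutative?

Check whether the table is symmetric across its main diagonal.
Every entry (row x, col y) equals the entry (row y, col x), so M is abelian.

Yes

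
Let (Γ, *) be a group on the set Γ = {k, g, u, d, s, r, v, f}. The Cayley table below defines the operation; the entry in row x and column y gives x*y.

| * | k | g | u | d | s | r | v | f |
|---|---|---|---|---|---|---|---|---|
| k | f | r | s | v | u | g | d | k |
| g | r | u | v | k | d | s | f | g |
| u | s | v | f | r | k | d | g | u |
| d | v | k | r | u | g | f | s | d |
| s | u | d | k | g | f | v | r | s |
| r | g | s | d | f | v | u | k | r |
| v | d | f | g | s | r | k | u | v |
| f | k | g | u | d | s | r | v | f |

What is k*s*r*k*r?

k*s = u
u*r = d
d*k = v
v*r = k

k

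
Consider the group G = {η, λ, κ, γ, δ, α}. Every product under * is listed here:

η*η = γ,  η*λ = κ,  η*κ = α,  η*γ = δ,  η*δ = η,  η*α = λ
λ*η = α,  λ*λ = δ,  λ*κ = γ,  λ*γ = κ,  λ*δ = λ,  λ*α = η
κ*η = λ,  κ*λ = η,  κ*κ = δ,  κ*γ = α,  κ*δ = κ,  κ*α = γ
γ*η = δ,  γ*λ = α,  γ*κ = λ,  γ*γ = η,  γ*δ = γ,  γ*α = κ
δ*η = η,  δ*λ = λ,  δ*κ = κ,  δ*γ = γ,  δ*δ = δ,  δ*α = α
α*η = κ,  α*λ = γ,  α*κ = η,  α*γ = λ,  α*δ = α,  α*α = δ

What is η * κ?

Read row η, column κ: η * κ = α.

α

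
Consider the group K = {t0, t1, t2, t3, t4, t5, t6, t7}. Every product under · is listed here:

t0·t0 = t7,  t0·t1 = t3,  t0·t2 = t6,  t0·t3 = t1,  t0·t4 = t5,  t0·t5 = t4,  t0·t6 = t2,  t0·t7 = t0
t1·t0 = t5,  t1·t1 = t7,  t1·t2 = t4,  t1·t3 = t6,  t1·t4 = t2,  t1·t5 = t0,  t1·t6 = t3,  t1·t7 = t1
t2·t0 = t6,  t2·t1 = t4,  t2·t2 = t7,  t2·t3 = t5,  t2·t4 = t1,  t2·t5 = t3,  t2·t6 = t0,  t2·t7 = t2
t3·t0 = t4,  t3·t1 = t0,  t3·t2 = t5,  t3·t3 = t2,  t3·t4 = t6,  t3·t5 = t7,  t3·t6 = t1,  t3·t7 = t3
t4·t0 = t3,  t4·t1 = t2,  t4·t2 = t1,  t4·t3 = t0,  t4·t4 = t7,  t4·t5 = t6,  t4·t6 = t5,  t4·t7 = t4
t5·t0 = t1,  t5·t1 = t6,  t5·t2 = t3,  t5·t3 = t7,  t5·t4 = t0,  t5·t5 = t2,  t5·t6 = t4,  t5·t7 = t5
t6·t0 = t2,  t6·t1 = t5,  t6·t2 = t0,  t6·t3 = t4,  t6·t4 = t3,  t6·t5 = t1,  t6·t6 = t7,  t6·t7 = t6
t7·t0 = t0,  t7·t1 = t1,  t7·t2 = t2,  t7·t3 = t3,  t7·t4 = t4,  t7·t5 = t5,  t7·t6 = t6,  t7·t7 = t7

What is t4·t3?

Read row t4, column t3: t4·t3 = t0.

t0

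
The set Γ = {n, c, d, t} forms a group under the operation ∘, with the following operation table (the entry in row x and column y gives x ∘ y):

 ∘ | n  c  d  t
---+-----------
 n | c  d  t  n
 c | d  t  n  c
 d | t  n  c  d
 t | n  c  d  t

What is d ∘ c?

Read row d, column c: d ∘ c = n.
(Structurally, Γ here is isomorphic to the cyclic group Z_4.)

n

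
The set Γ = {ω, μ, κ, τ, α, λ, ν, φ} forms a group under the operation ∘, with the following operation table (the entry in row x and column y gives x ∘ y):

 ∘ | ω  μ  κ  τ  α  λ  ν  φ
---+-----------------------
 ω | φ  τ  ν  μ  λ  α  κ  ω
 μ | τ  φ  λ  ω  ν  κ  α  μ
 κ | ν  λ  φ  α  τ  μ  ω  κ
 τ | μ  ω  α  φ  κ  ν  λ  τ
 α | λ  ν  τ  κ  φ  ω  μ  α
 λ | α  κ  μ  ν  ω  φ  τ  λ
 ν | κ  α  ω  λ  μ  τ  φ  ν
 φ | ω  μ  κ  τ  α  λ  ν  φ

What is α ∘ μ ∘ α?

μ

α ∘ μ = ν
ν ∘ α = μ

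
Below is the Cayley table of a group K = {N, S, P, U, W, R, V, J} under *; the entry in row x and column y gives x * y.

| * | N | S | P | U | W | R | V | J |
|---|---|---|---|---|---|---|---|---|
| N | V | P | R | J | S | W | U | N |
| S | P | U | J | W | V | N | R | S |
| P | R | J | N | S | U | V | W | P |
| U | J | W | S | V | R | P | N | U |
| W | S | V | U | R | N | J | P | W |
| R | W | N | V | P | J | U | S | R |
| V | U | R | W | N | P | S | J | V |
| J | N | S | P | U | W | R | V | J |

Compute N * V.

Read row N, column V: N * V = U.

U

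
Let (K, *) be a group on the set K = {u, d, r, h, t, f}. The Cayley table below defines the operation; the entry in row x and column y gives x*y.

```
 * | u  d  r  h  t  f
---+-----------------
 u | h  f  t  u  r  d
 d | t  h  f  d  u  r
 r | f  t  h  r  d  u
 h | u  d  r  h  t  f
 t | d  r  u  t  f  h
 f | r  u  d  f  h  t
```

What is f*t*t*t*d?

u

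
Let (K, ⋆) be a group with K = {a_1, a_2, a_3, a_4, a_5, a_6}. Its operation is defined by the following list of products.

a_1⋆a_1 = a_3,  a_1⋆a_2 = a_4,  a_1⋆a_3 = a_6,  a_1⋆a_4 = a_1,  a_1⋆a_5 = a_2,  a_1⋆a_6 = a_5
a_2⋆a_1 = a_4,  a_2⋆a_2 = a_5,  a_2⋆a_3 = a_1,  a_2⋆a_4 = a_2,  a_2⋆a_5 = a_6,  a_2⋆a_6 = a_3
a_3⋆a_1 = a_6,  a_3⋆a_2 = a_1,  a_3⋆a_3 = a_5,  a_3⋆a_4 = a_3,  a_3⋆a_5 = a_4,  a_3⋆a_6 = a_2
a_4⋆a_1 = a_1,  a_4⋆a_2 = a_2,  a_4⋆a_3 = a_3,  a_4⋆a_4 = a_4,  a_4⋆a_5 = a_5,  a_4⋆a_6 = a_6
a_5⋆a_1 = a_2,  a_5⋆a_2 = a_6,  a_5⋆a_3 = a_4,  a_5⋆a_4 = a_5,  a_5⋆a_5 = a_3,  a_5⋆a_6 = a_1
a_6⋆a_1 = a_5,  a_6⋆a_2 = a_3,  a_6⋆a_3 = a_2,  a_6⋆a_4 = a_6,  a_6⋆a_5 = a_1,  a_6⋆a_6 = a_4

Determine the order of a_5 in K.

3

The identity element is a_4 (its row matches the header).
a_5^1 = a_5
a_5^2 = a_5 ⋆ a_5 = a_3
a_5^3 = a_3 ⋆ a_5 = a_4
The first power of a_5 equal to the identity is a_5^3, so ord(a_5) = 3.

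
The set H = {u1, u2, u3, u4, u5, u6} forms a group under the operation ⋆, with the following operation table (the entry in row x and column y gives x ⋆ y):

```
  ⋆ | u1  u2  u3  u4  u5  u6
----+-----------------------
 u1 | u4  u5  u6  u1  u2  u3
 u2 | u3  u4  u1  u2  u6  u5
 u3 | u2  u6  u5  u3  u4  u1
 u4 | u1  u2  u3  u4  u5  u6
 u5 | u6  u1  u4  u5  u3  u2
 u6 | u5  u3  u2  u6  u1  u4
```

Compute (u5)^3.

u5^1 = u5
u5^2 = u5 ⋆ u5 = u3
u5^3 = u3 ⋆ u5 = u4
(Structurally, H here is isomorphic to the symmetric group S_3.)

u4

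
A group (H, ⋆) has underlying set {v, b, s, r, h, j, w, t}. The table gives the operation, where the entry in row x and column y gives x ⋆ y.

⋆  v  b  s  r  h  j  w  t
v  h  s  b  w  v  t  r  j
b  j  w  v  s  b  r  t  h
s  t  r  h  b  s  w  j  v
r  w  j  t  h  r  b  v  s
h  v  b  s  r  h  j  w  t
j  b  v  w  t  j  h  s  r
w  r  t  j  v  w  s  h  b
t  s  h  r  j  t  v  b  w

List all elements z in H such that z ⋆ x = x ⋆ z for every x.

{h, w}

An element z is central iff its row equals its column in the table.
For t: t ⋆ s = r ≠ v = s ⋆ t, so t ∉ Z.
Checking each element this way leaves Z(H) = {h, w}.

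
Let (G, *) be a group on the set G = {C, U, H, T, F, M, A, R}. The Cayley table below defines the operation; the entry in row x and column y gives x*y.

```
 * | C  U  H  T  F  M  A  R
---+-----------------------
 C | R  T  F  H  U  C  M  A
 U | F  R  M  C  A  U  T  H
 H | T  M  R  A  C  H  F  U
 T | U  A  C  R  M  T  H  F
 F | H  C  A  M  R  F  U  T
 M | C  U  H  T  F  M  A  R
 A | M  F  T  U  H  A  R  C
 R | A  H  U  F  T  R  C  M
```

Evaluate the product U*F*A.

U*F = A
A*A = R

R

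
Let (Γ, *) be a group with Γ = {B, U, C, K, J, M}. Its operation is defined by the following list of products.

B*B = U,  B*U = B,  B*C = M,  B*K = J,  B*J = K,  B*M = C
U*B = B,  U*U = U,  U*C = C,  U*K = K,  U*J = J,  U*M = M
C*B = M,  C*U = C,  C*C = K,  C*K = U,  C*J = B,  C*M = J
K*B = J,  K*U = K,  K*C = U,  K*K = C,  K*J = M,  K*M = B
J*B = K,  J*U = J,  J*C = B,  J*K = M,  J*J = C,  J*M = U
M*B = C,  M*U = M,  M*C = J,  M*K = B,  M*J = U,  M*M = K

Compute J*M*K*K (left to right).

C

J*M = U
U*K = K
K*K = C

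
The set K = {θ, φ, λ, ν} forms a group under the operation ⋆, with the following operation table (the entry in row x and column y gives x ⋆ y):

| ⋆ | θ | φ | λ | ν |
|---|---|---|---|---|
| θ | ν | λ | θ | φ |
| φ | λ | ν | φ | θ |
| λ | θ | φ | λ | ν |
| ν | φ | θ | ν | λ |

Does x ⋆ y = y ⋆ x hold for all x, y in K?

Check whether the table is symmetric across its main diagonal.
Every entry (row x, col y) equals the entry (row y, col x), so K is abelian.

Yes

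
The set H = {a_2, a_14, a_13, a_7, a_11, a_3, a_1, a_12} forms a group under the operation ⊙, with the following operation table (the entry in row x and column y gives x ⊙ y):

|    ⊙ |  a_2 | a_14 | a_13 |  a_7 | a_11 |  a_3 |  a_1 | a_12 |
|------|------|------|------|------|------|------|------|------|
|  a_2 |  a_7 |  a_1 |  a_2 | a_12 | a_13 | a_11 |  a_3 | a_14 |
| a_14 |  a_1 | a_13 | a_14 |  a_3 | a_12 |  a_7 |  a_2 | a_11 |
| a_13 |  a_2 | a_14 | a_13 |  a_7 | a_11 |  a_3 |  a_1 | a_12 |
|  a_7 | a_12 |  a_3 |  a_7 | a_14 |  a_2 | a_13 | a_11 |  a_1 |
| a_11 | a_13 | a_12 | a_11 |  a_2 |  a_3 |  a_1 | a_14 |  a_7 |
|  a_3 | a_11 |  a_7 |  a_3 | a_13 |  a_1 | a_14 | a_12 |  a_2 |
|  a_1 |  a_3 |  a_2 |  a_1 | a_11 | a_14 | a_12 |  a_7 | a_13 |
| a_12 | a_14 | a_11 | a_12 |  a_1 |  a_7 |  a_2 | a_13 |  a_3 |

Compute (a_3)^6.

a_14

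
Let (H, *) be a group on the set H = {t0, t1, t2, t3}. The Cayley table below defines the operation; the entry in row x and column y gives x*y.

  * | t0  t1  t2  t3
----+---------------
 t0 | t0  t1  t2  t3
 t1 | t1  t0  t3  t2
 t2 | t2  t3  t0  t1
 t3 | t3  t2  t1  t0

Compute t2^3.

t2^1 = t2
t2^2 = t2*t2 = t0
t2^3 = t0*t2 = t2

t2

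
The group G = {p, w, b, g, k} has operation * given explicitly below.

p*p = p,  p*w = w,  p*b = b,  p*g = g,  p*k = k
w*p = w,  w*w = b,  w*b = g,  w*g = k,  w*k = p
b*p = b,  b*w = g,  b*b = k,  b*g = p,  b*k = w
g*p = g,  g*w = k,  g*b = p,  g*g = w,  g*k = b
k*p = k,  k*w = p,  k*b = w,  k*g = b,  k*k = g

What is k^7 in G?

g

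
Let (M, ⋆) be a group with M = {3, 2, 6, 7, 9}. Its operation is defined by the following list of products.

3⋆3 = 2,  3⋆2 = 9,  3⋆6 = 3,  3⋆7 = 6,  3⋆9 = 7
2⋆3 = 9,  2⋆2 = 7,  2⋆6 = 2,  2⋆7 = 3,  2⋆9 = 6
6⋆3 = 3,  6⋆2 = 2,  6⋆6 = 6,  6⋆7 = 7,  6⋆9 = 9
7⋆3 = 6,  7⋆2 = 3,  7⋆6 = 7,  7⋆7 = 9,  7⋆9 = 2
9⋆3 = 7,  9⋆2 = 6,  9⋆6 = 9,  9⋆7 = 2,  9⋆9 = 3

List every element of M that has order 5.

{2, 3, 7, 9}

Identity is 6. Compute the order of each non-identity element by repeated multiplication:
  3: 3 → 2 → 9 → 7 → 6  (order 5)
  2: 2 → 7 → 3 → 9 → 6  (order 5)
  7: 7 → 9 → 2 → 3 → 6  (order 5)
  9: 9 → 3 → 7 → 2 → 6  (order 5)
Elements of order 5: {2, 3, 7, 9}.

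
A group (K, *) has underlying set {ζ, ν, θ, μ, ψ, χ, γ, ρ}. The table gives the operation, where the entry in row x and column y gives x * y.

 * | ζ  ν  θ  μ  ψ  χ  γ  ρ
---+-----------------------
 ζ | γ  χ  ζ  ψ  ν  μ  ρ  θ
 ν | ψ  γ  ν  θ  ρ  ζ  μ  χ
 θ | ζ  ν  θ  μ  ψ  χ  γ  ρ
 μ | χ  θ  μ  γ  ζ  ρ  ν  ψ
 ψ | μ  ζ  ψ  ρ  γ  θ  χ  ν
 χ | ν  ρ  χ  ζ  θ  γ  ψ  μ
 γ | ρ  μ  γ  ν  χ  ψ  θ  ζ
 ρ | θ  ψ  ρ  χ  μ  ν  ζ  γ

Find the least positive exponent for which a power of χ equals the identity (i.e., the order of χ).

The identity element is θ (its row matches the header).
χ^1 = χ
χ^2 = χ * χ = γ
χ^3 = γ * χ = ψ
χ^4 = ψ * χ = θ
The first power of χ equal to the identity is χ^4, so ord(χ) = 4.

4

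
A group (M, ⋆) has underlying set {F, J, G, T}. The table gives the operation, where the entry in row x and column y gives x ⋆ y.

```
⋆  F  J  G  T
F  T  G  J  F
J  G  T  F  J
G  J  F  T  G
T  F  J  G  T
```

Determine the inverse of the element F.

First locate the identity: row T matches the header, so T is the identity.
Scan row F for T: F ⋆ F = T. Hence F^(-1) = F.
(Structurally, M here is isomorphic to the Klein four-group V_4.)

F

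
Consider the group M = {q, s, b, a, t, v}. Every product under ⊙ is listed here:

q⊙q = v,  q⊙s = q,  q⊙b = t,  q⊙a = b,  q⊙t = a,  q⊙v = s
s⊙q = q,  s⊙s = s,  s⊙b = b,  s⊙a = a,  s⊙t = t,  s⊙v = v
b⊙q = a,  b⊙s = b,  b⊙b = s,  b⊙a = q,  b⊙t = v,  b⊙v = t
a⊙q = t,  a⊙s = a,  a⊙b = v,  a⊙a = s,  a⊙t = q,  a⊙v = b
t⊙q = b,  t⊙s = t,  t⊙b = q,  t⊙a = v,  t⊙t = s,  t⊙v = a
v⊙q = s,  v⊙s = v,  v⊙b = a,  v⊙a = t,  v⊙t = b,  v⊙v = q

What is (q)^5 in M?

v

q^1 = q
q^2 = q ⊙ q = v
q^3 = v ⊙ q = s
q^4 = s ⊙ q = q
q^5 = q ⊙ q = v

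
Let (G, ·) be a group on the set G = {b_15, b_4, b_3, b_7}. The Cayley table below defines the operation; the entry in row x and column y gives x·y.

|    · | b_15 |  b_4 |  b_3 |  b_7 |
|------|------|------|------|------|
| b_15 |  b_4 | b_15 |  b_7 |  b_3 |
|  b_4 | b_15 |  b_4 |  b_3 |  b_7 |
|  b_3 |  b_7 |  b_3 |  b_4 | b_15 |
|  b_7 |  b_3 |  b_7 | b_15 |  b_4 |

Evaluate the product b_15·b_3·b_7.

b_15·b_3 = b_7
b_7·b_7 = b_4

b_4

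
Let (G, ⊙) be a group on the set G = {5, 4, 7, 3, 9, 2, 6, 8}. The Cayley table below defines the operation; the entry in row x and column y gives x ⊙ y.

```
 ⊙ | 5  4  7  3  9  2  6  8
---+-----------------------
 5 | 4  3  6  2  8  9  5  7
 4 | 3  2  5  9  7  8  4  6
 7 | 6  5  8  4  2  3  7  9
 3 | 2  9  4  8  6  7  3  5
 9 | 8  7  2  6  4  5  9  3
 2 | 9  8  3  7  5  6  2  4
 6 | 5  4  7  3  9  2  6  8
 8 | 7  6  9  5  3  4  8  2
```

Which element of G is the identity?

The identity e satisfies e ⊙ x = x for all x, so its row in the table reproduces the column headers.
Row 6 reads: 5, 4, 7, 3, 9, 2, 6, 8 — exactly the header order. So 6 is the identity.
(Structurally, G here is isomorphic to the cyclic group Z_8.)

6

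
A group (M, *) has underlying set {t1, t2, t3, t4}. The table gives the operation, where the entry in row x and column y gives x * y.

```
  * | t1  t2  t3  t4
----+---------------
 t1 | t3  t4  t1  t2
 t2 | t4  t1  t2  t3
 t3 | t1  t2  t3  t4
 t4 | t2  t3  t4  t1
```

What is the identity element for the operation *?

The identity e satisfies e * x = x for all x, so its row in the table reproduces the column headers.
Row t3 reads: t1, t2, t3, t4 — exactly the header order. So t3 is the identity.

t3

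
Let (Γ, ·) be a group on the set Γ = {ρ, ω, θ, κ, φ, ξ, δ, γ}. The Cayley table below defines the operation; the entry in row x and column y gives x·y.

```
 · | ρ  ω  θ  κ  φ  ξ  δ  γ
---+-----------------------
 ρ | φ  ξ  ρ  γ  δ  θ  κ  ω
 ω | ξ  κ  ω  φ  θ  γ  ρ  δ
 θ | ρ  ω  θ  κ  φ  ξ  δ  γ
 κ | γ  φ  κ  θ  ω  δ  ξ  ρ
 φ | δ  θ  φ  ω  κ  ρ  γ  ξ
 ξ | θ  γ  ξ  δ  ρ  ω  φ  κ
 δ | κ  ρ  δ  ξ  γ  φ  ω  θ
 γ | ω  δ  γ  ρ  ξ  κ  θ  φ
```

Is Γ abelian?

Yes

Check whether the table is symmetric across its main diagonal.
Every entry (row x, col y) equals the entry (row y, col x), so Γ is abelian.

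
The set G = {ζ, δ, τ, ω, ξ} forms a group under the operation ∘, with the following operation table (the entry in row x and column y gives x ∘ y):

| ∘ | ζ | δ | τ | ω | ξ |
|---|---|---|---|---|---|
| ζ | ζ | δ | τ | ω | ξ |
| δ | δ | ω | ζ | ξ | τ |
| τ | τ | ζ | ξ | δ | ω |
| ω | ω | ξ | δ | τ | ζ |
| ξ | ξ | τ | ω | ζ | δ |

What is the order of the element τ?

The identity element is ζ (its row matches the header).
τ^1 = τ
τ^2 = τ ∘ τ = ξ
τ^3 = ξ ∘ τ = ω
τ^4 = ω ∘ τ = δ
τ^5 = δ ∘ τ = ζ
The first power of τ equal to the identity is τ^5, so ord(τ) = 5.
(Structurally, G here is isomorphic to the cyclic group Z_5.)

5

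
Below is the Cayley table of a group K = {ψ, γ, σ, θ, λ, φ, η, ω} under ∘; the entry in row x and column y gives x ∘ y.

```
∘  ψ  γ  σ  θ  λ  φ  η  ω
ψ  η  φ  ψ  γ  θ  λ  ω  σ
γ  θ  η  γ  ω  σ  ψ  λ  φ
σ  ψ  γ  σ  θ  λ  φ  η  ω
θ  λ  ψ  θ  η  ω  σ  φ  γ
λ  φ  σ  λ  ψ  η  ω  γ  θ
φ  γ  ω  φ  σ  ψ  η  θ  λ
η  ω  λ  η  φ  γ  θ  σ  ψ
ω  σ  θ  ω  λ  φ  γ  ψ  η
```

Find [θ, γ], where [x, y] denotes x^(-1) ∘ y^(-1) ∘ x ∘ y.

η

Identity is σ; from the table θ^(-1) = φ and γ^(-1) = λ.
φ ∘ λ = ψ
ψ ∘ θ = γ
γ ∘ γ = η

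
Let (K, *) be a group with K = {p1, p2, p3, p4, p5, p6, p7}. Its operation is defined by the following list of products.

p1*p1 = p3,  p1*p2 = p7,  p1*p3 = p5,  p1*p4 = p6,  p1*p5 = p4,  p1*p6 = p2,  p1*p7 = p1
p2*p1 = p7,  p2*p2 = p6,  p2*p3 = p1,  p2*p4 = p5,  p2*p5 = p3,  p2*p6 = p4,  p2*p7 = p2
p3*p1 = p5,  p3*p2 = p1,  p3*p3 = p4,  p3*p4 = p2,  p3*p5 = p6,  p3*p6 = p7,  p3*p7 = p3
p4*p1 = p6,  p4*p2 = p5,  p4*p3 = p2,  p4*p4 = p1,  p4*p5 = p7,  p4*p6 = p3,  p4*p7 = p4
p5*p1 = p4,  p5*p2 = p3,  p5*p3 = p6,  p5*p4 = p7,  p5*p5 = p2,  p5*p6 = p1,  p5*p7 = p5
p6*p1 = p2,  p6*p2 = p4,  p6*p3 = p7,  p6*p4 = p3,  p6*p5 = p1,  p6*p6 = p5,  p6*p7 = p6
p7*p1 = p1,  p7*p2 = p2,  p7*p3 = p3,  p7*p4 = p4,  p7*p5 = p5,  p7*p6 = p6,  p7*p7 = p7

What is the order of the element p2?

7

The identity element is p7 (its row matches the header).
p2^1 = p2
p2^2 = p2*p2 = p6
p2^3 = p6*p2 = p4
p2^4 = p4*p2 = p5
p2^5 = p5*p2 = p3
p2^6 = p3*p2 = p1
p2^7 = p1*p2 = p7
The first power of p2 equal to the identity is p2^7, so ord(p2) = 7.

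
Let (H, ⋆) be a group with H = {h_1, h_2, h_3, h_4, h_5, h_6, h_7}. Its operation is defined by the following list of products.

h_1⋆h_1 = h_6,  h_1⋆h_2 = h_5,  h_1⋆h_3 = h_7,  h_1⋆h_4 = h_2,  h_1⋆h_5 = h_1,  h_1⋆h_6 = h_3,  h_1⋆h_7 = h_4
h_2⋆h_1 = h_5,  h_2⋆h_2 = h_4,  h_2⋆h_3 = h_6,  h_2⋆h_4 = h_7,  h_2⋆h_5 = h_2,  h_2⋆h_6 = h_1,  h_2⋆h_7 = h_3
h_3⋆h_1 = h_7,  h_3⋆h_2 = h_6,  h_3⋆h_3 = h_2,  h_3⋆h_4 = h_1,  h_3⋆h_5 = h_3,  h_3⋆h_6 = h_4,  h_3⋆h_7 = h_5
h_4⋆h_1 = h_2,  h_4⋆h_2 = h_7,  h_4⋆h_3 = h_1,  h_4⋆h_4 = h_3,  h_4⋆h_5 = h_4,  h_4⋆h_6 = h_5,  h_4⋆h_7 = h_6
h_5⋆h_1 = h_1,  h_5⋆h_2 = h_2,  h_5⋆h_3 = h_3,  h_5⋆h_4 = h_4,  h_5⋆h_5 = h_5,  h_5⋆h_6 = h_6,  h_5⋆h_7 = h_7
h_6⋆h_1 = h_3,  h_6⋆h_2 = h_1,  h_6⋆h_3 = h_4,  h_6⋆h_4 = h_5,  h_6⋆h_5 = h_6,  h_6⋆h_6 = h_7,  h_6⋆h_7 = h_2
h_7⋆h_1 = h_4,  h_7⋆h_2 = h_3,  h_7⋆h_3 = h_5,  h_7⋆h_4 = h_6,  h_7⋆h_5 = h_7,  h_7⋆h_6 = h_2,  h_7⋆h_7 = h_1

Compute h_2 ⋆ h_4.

h_7

Read row h_2, column h_4: h_2 ⋆ h_4 = h_7.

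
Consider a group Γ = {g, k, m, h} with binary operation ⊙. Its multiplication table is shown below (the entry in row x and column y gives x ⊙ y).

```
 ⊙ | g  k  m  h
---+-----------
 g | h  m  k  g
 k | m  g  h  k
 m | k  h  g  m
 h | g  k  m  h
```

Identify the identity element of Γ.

The identity e satisfies e ⊙ x = x for all x, so its row in the table reproduces the column headers.
Row h reads: g, k, m, h — exactly the header order. So h is the identity.

h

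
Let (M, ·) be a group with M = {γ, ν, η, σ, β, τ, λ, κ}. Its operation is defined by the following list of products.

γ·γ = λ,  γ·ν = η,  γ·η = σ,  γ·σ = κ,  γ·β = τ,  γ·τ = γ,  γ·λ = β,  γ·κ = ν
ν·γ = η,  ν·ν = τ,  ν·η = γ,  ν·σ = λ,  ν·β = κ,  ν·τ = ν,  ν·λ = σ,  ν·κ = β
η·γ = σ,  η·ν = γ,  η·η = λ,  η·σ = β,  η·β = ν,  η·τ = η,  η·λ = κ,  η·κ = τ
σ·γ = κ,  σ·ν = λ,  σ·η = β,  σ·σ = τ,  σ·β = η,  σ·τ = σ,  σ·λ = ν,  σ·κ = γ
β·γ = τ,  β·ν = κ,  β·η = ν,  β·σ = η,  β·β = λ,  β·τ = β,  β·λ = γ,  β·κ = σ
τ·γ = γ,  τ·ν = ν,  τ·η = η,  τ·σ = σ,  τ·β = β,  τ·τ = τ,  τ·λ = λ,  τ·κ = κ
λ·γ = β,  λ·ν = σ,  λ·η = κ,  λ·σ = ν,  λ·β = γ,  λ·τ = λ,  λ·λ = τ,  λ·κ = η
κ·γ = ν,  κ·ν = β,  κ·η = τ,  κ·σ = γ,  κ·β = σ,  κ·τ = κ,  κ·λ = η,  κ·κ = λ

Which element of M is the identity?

τ

The identity e satisfies e·x = x for all x, so its row in the table reproduces the column headers.
Row τ reads: γ, ν, η, σ, β, τ, λ, κ — exactly the header order. So τ is the identity.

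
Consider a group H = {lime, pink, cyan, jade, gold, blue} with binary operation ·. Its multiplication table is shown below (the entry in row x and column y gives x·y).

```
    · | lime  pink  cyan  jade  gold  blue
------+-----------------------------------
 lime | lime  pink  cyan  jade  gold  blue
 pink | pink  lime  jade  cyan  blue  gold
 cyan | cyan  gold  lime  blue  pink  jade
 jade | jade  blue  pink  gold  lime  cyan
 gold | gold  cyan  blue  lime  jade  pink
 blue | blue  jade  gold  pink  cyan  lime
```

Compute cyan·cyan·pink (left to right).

cyan·cyan = lime
lime·pink = pink

pink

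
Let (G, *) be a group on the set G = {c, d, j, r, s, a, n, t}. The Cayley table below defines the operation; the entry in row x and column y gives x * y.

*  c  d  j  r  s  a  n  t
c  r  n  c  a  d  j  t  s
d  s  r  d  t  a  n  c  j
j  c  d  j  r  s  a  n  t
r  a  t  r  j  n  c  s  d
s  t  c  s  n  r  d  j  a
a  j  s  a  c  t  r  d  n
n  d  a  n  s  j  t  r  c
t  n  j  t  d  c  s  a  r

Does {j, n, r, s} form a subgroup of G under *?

{j, n, r, s} contains the identity j.
Checking products: every product of two elements of {j, n, r, s} (read from the table) lies in {j, n, r, s}, so the set is closed.
In a finite group, a nonempty closed subset is a subgroup. So {j, n, r, s} ≤ G.

Yes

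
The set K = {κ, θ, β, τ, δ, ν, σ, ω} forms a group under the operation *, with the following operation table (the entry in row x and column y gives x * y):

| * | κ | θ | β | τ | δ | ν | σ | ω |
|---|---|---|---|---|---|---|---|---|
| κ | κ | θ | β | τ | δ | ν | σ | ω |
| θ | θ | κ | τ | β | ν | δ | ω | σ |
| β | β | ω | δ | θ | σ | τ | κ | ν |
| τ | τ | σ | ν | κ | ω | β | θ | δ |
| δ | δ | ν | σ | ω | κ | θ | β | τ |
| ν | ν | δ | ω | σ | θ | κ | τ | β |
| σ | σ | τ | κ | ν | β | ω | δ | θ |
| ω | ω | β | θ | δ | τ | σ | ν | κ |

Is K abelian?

No

σ * τ = ν but τ * σ = θ.
Since σ and τ do not commute, K is not abelian.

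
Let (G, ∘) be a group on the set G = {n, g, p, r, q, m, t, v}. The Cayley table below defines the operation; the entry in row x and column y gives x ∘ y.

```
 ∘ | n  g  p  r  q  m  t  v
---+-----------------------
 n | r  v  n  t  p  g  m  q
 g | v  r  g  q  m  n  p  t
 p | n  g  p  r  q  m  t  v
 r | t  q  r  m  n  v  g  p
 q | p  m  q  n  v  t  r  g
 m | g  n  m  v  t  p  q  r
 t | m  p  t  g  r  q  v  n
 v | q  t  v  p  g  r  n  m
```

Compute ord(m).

The identity element is p (its row matches the header).
m^1 = m
m^2 = m ∘ m = p
The first power of m equal to the identity is m^2, so ord(m) = 2.

2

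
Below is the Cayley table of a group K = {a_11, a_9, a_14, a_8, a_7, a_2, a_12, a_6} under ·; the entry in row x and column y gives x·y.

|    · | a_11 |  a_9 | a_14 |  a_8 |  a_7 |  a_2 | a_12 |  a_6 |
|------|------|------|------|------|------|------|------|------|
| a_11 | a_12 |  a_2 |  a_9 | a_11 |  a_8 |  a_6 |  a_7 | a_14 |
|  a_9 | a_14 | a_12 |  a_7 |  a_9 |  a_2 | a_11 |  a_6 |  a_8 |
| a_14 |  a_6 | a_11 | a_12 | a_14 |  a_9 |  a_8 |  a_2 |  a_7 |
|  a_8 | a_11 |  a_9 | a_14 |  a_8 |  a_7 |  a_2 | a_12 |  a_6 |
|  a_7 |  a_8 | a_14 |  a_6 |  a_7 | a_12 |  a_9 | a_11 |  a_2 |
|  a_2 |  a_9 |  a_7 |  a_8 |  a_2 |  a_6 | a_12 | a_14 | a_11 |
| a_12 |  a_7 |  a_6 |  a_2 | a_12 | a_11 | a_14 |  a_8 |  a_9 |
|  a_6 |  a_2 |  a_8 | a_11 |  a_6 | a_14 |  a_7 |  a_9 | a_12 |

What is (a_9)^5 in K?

a_9

a_9^1 = a_9
a_9^2 = a_9·a_9 = a_12
a_9^3 = a_12·a_9 = a_6
a_9^4 = a_6·a_9 = a_8
a_9^5 = a_8·a_9 = a_9
(Structurally, K here is isomorphic to the quaternion group Q_8.)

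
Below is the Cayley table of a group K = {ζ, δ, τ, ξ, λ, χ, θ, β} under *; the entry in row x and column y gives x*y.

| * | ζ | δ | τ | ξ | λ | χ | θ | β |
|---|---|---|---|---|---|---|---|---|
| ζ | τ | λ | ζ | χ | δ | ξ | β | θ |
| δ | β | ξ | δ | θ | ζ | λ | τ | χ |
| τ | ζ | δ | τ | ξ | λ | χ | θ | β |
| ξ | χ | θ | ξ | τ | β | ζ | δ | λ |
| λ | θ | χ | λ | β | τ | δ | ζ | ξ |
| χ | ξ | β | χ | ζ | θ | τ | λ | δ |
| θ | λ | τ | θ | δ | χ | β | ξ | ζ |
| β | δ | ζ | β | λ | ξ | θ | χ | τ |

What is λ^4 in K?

τ

λ^1 = λ
λ^2 = λ*λ = τ
λ^3 = τ*λ = λ
λ^4 = λ*λ = τ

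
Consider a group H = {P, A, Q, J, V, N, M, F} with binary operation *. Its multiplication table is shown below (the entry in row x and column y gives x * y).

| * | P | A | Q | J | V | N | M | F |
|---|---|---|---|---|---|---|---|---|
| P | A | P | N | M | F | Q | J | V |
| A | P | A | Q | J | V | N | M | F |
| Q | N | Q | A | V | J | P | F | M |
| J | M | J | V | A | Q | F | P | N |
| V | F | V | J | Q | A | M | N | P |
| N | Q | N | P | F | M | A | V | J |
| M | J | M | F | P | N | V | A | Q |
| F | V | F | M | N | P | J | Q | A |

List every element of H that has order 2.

Identity is A. Compute the order of each non-identity element by repeated multiplication:
  P: P → A  (order 2)
  Q: Q → A  (order 2)
  J: J → A  (order 2)
  V: V → A  (order 2)
  N: N → A  (order 2)
  M: M → A  (order 2)
  F: F → A  (order 2)
Elements of order 2: {F, J, M, N, P, Q, V}.

{F, J, M, N, P, Q, V}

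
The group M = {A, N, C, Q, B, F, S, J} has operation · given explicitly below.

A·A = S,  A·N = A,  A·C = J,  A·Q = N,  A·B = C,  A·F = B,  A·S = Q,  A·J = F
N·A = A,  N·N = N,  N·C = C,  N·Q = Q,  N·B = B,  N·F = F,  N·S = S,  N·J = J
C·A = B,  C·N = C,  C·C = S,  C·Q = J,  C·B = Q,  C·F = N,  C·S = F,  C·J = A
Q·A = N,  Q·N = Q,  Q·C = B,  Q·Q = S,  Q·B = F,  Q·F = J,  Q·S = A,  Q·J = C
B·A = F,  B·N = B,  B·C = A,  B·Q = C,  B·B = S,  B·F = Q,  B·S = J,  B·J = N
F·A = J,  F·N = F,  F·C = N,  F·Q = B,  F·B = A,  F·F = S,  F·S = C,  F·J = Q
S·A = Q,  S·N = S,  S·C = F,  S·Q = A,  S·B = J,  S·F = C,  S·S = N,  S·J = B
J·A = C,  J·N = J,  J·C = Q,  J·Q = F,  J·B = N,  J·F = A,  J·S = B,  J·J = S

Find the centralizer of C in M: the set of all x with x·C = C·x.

{C, F, N, S}

Compare row C with column C entry by entry.
F·C = N = C·F, so F commutes with C.
J·C = Q but C·J = A, so J does not.
Collecting the elements that commute with C: C(C) = {C, F, N, S}.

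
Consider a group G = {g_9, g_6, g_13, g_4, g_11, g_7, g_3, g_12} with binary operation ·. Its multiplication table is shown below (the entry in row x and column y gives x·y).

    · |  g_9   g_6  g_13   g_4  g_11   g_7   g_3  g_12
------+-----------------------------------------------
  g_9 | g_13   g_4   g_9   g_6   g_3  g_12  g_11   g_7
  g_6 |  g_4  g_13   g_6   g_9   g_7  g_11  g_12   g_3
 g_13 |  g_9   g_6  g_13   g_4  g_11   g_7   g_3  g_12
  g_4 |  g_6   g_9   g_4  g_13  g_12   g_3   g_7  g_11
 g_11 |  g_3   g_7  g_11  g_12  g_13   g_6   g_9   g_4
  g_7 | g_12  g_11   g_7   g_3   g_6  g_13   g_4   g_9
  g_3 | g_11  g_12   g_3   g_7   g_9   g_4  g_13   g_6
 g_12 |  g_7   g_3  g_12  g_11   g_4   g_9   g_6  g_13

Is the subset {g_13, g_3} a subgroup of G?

Yes

{g_13, g_3} contains the identity g_13.
Checking products: every product of two elements of {g_13, g_3} (read from the table) lies in {g_13, g_3}, so the set is closed.
In a finite group, a nonempty closed subset is a subgroup. So {g_13, g_3} ≤ G.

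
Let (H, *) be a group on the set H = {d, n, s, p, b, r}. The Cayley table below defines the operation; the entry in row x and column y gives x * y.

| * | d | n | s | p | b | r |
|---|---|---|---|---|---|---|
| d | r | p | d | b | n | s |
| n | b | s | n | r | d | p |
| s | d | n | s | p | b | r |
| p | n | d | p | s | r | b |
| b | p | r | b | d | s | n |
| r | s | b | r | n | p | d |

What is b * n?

Read row b, column n: b * n = r.
(Structurally, H here is isomorphic to the symmetric group S_3.)

r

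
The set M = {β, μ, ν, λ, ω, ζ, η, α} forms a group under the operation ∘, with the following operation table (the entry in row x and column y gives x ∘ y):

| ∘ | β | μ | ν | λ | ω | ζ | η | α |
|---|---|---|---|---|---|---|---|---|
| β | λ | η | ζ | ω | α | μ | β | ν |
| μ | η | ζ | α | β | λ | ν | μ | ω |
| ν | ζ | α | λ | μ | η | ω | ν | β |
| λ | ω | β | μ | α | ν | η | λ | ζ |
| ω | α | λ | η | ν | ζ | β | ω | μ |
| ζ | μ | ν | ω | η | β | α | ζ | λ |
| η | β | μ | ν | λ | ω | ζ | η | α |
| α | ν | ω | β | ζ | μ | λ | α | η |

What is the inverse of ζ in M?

First locate the identity: row η matches the header, so η is the identity.
Scan row ζ for η: ζ ∘ λ = η. Hence ζ^(-1) = λ.

λ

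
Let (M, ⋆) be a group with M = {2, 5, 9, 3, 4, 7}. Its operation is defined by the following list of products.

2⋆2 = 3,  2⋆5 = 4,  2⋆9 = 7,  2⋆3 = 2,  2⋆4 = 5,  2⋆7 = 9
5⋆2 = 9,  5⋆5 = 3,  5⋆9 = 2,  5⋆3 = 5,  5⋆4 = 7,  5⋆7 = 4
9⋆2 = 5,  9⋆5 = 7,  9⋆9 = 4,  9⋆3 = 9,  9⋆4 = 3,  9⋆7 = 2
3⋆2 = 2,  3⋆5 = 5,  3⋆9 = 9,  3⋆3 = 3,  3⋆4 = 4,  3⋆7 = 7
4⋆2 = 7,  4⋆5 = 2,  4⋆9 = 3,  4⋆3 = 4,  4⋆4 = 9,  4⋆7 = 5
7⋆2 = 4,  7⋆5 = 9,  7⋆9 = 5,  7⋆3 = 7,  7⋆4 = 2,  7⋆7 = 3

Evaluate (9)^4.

9^1 = 9
9^2 = 9 ⋆ 9 = 4
9^3 = 4 ⋆ 9 = 3
9^4 = 3 ⋆ 9 = 9

9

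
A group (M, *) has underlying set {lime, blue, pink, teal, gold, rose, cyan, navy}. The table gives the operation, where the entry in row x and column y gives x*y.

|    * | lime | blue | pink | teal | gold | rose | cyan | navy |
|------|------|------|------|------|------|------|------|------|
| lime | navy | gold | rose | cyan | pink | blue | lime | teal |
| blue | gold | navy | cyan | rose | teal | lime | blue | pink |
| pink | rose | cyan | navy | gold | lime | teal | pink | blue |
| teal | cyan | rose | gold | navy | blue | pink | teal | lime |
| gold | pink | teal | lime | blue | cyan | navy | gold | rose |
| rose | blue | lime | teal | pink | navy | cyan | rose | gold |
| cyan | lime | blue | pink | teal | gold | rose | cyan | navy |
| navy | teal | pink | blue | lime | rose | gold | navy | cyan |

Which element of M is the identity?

cyan

The identity e satisfies e*x = x for all x, so its row in the table reproduces the column headers.
Row cyan reads: lime, blue, pink, teal, gold, rose, cyan, navy — exactly the header order. So cyan is the identity.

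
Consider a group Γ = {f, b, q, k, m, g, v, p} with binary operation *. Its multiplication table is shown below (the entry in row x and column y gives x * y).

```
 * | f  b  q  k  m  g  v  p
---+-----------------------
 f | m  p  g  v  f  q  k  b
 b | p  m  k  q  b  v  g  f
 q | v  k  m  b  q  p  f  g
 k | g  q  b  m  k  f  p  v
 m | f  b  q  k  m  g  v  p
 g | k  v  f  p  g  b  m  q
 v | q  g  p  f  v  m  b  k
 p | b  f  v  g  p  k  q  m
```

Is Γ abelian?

No

g * p = q but p * g = k.
Since g and p do not commute, Γ is not abelian.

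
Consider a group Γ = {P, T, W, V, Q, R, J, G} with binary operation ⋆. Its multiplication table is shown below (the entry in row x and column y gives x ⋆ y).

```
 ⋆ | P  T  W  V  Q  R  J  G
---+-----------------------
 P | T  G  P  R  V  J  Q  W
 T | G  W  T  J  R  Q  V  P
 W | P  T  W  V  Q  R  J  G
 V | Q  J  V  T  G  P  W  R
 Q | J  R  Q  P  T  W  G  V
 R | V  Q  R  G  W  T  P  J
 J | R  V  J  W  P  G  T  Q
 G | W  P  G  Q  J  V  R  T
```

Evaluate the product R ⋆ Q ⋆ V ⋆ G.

R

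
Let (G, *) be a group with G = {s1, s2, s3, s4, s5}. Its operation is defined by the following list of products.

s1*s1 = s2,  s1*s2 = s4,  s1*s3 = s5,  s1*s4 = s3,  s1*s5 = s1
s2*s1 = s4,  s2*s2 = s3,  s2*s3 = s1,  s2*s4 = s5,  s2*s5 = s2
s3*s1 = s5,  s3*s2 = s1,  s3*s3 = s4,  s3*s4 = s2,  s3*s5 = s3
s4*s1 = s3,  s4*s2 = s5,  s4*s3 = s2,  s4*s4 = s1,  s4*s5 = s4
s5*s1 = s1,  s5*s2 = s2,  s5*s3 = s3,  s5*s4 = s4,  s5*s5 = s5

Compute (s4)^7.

s4^1 = s4
s4^2 = s4 * s4 = s1
s4^3 = s1 * s4 = s3
s4^4 = s3 * s4 = s2
s4^5 = s2 * s4 = s5
s4^6 = s5 * s4 = s4
s4^7 = s4 * s4 = s1
(Structurally, G here is isomorphic to the cyclic group Z_5.)

s1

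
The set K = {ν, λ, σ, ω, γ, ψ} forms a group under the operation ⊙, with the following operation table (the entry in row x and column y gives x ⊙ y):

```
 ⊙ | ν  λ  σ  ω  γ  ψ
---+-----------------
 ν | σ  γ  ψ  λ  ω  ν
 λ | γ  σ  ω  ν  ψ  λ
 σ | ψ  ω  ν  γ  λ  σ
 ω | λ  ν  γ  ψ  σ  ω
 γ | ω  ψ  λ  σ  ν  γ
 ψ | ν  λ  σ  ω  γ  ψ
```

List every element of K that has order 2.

{ω}

Identity is ψ. Compute the order of each non-identity element by repeated multiplication:
  ν: ν → σ → ψ  (order 3)
  λ: λ → σ → ω → ν → γ → ψ  (order 6)
  σ: σ → ν → ψ  (order 3)
  ω: ω → ψ  (order 2)
  γ: γ → ν → ω → σ → λ → ψ  (order 6)
Elements of order 2: {ω}.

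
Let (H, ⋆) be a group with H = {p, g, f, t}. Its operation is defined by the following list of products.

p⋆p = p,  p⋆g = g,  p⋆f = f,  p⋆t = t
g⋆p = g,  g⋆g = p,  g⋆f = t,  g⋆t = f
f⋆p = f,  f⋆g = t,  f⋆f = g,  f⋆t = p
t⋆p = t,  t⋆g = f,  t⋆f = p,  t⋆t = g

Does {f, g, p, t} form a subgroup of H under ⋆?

Yes

{f, g, p, t} contains the identity p.
Checking products: every product of two elements of {f, g, p, t} (read from the table) lies in {f, g, p, t}, so the set is closed.
In a finite group, a nonempty closed subset is a subgroup. So {f, g, p, t} ≤ H.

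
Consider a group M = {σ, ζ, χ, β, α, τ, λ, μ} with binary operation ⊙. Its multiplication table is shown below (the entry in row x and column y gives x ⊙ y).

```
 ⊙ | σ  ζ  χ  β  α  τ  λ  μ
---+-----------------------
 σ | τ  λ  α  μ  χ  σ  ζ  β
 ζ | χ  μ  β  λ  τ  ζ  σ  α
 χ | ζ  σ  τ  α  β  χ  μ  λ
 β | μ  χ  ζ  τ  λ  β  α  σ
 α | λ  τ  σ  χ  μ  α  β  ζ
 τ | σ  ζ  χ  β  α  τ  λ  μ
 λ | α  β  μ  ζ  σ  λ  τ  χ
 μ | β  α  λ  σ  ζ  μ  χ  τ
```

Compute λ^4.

τ

λ^1 = λ
λ^2 = λ ⊙ λ = τ
λ^3 = τ ⊙ λ = λ
λ^4 = λ ⊙ λ = τ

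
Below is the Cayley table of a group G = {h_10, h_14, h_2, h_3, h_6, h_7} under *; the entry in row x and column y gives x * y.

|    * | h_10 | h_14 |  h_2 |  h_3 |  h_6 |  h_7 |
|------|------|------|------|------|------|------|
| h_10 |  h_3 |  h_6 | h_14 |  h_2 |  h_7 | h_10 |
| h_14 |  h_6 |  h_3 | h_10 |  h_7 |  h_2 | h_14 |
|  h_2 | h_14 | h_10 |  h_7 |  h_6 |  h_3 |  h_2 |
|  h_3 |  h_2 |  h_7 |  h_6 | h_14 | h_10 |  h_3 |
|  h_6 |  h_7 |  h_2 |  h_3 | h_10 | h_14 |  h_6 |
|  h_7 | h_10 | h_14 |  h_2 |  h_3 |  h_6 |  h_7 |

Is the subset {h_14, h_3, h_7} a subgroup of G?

{h_14, h_3, h_7} contains the identity h_7.
Checking products: every product of two elements of {h_14, h_3, h_7} (read from the table) lies in {h_14, h_3, h_7}, so the set is closed.
In a finite group, a nonempty closed subset is a subgroup. So {h_14, h_3, h_7} ≤ G.
(Structurally, G here is isomorphic to the cyclic group Z_6.)

Yes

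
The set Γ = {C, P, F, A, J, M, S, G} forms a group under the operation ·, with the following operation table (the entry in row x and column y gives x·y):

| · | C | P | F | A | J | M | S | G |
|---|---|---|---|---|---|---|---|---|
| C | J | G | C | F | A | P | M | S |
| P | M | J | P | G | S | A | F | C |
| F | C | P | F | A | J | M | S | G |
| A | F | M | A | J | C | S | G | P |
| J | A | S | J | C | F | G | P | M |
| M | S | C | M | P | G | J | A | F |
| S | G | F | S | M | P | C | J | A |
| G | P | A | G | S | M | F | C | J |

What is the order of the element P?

The identity element is F (its row matches the header).
P^1 = P
P^2 = P·P = J
P^3 = J·P = S
P^4 = S·P = F
The first power of P equal to the identity is P^4, so ord(P) = 4.
(Structurally, Γ here is isomorphic to the quaternion group Q_8.)

4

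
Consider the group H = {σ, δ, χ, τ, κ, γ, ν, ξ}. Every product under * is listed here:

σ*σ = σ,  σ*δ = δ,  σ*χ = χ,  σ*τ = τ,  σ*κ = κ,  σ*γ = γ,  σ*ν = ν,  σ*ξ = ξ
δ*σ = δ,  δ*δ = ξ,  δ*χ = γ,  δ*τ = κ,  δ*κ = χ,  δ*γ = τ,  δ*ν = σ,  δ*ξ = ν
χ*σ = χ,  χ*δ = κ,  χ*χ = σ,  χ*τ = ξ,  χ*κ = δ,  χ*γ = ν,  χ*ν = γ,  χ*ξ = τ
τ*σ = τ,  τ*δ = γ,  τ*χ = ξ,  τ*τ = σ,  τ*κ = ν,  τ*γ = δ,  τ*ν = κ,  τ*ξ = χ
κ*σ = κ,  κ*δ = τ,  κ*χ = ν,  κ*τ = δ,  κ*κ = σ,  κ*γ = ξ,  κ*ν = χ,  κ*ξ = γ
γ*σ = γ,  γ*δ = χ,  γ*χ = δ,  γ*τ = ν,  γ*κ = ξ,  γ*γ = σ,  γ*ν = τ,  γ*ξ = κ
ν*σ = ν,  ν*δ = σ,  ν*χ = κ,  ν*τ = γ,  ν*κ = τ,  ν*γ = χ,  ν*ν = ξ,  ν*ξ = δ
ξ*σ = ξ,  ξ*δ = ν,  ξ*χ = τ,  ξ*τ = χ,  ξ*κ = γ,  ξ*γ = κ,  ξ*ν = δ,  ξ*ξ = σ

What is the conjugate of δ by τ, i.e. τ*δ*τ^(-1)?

ν

The identity is σ. In row τ, the entry σ sits in column τ, so τ^(-1) = τ.
τ*δ = γ
γ*τ = ν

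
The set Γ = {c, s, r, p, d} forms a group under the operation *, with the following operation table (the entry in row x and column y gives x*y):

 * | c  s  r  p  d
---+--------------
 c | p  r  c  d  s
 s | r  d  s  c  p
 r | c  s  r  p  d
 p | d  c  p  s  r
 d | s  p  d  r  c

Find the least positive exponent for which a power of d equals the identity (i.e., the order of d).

5

The identity element is r (its row matches the header).
d^1 = d
d^2 = d*d = c
d^3 = c*d = s
d^4 = s*d = p
d^5 = p*d = r
The first power of d equal to the identity is d^5, so ord(d) = 5.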